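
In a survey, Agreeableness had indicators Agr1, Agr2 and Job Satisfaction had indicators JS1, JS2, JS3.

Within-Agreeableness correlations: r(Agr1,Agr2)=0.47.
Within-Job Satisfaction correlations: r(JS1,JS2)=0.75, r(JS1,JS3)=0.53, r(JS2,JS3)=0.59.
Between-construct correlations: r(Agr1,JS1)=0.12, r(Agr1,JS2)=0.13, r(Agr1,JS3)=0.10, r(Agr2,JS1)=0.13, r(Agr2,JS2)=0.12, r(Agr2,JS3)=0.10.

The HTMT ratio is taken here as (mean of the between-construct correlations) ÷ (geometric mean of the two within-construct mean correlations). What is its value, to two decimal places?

Between-construct mean = 0.70/6 = 0.1167.
Mean within-Agr = 0.47/1 = 0.4700; mean within-JS = 1.87/3 = 0.6233.
Geometric mean = √(0.4700 × 0.6233) = 0.5412.
HTMT = 0.1167 / 0.5412 = 0.22.

0.22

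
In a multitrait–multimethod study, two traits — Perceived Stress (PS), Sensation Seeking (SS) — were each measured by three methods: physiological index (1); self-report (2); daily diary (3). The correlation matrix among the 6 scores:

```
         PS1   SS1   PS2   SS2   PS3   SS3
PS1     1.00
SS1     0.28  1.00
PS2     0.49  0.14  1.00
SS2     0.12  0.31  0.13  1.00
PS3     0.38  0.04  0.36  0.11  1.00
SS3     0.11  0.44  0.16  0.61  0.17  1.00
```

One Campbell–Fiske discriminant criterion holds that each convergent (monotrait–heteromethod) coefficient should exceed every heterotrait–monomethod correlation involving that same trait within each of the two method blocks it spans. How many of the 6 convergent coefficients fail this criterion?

Each convergent coefficient versus the relevant comparison correlations:
PS (methods 1·2): 0.49 vs {0.28, 0.13} → pass.
PS (methods 1·3): 0.38 vs {0.28, 0.17} → pass.
PS (methods 2·3): 0.36 vs {0.13, 0.17} → pass.
SS (methods 1·2): 0.31 vs {0.28, 0.13} → pass.
SS (methods 1·3): 0.44 vs {0.28, 0.17} → pass.
SS (methods 2·3): 0.61 vs {0.13, 0.17} → pass.
0 of 6 fail.

0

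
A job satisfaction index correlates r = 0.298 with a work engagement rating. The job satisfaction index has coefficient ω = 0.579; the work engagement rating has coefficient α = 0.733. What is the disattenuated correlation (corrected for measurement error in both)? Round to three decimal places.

r_true = r_obs / √(r_xx · r_yy) = 0.298 / √(0.579 × 0.733) = 0.298 / √0.424407 = 0.298 / 0.6515 ≈ 0.457.

0.457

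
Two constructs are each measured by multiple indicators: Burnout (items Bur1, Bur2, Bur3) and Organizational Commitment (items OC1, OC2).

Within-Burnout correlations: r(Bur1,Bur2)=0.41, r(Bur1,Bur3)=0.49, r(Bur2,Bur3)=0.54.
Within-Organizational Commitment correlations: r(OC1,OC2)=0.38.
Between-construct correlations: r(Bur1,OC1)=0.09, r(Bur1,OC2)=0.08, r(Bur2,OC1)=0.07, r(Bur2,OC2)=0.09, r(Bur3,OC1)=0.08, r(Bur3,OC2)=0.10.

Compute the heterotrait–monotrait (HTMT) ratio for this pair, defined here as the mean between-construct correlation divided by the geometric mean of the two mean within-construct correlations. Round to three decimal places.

0.199

Mean heterotrait r = 0.51/6 = 0.0850.
Mean within-Bur = 1.44/3 = 0.4800; mean within-OC = 0.38/1 = 0.3800.
Geometric mean = √(0.4800 × 0.3800) = 0.4271.
HTMT = 0.0850 / 0.4271 = 0.199.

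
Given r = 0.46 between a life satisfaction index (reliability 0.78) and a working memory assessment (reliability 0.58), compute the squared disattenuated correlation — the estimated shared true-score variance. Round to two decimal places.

0.47

Disattenuated r = 0.46 / √(0.78 × 0.58) = 0.46 / 0.6726 = 0.6839.
Shared true-score variance = 0.6839² = 0.4677 ≈ 0.47.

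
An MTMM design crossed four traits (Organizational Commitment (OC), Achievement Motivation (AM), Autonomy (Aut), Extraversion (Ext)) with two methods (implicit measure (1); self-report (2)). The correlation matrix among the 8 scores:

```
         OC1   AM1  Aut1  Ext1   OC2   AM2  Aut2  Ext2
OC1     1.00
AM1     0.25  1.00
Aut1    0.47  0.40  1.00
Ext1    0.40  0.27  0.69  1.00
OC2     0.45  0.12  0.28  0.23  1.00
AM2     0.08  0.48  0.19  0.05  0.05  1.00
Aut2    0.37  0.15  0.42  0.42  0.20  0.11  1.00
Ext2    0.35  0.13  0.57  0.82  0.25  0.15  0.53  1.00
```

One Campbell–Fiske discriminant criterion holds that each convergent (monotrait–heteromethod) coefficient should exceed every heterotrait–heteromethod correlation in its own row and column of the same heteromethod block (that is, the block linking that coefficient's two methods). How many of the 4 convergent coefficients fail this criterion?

Checking each validity diagonal entry against its comparison values:
OC (methods 1·2): 0.45 vs {0.08, 0.12, 0.37, 0.28, 0.35, 0.23} → pass.
AM (methods 1·2): 0.48 vs {0.12, 0.08, 0.15, 0.19, 0.13, 0.05} → pass.
Aut (methods 1·2): 0.42 vs {0.28, 0.37, 0.19, 0.15, 0.57, 0.42} → fail.
Ext (methods 1·2): 0.82 vs {0.23, 0.35, 0.05, 0.13, 0.42, 0.57} → pass.
1 of 4 fail.

1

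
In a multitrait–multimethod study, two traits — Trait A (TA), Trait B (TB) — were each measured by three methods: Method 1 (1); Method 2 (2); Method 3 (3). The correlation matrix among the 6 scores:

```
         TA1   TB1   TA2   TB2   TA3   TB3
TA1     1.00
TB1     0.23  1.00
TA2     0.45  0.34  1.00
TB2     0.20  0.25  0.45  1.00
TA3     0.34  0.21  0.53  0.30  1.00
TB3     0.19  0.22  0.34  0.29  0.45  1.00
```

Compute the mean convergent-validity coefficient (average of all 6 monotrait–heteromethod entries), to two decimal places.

Convergent values: 0.45, 0.34, 0.53, 0.25, 0.22, 0.29; mean = 2.08/6 = 0.35.

0.35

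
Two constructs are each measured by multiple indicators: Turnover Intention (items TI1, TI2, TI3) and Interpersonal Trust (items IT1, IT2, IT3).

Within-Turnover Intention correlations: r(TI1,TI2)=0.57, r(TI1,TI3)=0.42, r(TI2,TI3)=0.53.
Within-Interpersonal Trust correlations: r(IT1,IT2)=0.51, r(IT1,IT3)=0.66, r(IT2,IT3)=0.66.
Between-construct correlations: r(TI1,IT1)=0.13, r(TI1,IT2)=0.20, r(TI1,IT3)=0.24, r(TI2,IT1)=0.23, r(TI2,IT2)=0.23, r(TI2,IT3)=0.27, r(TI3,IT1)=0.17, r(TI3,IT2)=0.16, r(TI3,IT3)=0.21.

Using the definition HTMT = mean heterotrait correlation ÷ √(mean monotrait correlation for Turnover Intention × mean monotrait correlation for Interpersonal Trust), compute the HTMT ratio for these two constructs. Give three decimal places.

0.368

Between-construct mean = 1.84/9 = 0.2044.
Mean within-TI = 1.52/3 = 0.5067; mean within-IT = 1.83/3 = 0.6100.
Geometric mean = √(0.5067 × 0.6100) = 0.5560.
HTMT = 0.2044 / 0.5560 = 0.368.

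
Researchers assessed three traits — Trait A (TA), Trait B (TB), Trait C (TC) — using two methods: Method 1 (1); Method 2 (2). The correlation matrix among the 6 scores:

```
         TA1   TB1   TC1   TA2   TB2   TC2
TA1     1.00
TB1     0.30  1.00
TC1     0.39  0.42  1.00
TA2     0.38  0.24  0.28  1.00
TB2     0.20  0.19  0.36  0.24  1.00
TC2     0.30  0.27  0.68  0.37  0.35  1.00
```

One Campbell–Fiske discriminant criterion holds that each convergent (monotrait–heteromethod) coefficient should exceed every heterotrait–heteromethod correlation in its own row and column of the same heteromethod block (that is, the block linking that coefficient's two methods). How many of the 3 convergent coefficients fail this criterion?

Convergent coefficients and their comparison sets:
TA (methods 1·2): 0.38 vs {0.20, 0.24, 0.30, 0.28} → pass.
TB (methods 1·2): 0.19 vs {0.24, 0.20, 0.27, 0.36} → fail.
TC (methods 1·2): 0.68 vs {0.28, 0.30, 0.36, 0.27} → pass.
1 of 3 fail.

1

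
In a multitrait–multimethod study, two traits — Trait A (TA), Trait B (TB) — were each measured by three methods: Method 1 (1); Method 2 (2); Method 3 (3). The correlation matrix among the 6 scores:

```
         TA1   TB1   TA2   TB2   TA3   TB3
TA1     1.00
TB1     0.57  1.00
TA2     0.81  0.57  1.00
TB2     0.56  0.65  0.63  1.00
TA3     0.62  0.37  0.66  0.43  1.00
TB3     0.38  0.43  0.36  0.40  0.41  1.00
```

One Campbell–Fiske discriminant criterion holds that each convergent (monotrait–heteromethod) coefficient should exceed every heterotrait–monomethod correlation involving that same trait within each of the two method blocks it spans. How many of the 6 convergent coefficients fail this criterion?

Checking each validity diagonal entry against its comparison values:
TA (methods 1·2): 0.81 vs {0.57, 0.63} → pass.
TA (methods 1·3): 0.62 vs {0.57, 0.41} → pass.
TA (methods 2·3): 0.66 vs {0.63, 0.41} → pass.
TB (methods 1·2): 0.65 vs {0.57, 0.63} → pass.
TB (methods 1·3): 0.43 vs {0.57, 0.41} → fail.
TB (methods 2·3): 0.40 vs {0.63, 0.41} → fail.
2 of 6 fail.

2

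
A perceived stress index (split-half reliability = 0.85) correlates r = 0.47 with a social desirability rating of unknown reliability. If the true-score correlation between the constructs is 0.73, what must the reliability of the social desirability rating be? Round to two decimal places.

0.49

r_true = r_obs / √(r_xx · r_yy) ⇒ 0.73 = 0.47 / √(0.85 · r_yy).
√(0.85 · r_yy) = 0.47 / 0.73 = 0.6438; 0.85 · r_yy = 0.4145; r_yy = 0.4145 / 0.85 ≈ 0.49.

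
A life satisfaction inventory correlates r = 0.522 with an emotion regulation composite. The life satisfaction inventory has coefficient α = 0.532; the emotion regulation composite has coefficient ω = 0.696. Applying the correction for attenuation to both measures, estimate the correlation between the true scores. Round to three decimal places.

0.858

r_true = r_obs / √(r_xx · r_yy) = 0.522 / √(0.532 × 0.696) = 0.522 / √0.370272 = 0.522 / 0.6085 ≈ 0.858.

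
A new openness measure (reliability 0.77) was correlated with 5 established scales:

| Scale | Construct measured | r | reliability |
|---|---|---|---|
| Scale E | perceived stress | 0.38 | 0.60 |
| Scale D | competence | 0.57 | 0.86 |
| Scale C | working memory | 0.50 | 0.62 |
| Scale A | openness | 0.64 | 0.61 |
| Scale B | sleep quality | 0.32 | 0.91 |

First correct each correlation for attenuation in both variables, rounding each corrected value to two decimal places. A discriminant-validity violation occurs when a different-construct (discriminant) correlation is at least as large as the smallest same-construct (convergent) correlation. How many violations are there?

0

Disattenuated r (r / √(r_scale · r_new)):
  Scale E (disc): 0.38 / √(0.60·0.77) = 0.56
  Scale D (disc): 0.57 / √(0.86·0.77) = 0.70
  Scale C (disc): 0.50 / √(0.62·0.77) = 0.72
  Scale A (conv): 0.64 / √(0.61·0.77) = 0.93
  Scale B (disc): 0.32 / √(0.91·0.77) = 0.38
Smallest convergent = 0.93. Discriminant values: 0.56, 0.70, 0.72, 0.38; count ≥ 0.93 → 0.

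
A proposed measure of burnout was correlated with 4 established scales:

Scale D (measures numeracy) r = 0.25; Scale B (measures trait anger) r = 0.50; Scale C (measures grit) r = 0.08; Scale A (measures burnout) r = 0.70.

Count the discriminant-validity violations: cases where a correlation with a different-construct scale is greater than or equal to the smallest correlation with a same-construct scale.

0

Convergent (same construct = burnout): Scale A.
Smallest convergent = 0.70. Discriminant values: 0.25, 0.50, 0.08; count ≥ 0.70 → 0.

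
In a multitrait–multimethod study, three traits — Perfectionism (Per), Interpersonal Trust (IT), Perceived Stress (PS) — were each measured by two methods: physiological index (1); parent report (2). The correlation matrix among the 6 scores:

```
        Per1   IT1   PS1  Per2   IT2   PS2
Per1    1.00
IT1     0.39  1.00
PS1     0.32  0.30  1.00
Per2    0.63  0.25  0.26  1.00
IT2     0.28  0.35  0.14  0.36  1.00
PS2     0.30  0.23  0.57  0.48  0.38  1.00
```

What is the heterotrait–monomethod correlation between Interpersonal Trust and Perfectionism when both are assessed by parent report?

0.36

Different traits, same method: r(IT2, Per2) = 0.36.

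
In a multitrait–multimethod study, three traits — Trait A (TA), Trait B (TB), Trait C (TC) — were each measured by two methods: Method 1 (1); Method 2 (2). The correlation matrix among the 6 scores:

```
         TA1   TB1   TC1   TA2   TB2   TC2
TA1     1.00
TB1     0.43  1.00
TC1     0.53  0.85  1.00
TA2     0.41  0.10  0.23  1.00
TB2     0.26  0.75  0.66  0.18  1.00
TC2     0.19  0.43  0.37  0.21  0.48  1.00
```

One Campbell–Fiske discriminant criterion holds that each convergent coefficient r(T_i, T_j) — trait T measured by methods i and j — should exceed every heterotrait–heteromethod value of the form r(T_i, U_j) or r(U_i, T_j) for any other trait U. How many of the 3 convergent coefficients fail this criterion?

Convergent coefficients and their comparison sets:
TA (methods 1·2): 0.41 vs {0.26, 0.10, 0.19, 0.23} → pass.
TB (methods 1·2): 0.75 vs {0.10, 0.26, 0.43, 0.66} → pass.
TC (methods 1·2): 0.37 vs {0.23, 0.19, 0.66, 0.43} → fail.
1 of 3 fail.

1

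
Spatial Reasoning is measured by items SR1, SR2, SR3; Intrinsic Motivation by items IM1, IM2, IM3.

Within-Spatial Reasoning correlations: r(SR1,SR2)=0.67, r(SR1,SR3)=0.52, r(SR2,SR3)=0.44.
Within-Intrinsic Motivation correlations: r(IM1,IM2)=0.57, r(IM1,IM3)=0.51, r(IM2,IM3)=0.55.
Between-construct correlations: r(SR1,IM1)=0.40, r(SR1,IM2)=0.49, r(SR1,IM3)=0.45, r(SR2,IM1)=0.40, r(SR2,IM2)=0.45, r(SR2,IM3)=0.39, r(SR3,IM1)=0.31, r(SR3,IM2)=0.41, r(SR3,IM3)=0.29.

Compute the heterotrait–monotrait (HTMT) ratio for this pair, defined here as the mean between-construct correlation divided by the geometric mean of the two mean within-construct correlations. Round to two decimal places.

0.73

Between-construct mean = 3.59/9 = 0.3989.
Mean within-SR = 1.63/3 = 0.5433; mean within-IM = 1.63/3 = 0.5433.
Geometric mean = √(0.5433 × 0.5433) = 0.5433.
HTMT = 0.3989 / 0.5433 = 0.73.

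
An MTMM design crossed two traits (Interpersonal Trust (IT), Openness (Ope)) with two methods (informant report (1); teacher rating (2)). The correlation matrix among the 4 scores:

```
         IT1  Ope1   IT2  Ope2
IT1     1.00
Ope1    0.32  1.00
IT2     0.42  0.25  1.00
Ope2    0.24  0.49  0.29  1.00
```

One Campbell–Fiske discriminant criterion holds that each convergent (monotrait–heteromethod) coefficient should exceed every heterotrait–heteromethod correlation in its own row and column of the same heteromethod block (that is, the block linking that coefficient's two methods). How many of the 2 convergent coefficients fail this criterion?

0

Each convergent coefficient versus the relevant comparison correlations:
IT (methods 1·2): 0.42 vs {0.24, 0.25} → pass.
Ope (methods 1·2): 0.49 vs {0.25, 0.24} → pass.
0 of 2 fail.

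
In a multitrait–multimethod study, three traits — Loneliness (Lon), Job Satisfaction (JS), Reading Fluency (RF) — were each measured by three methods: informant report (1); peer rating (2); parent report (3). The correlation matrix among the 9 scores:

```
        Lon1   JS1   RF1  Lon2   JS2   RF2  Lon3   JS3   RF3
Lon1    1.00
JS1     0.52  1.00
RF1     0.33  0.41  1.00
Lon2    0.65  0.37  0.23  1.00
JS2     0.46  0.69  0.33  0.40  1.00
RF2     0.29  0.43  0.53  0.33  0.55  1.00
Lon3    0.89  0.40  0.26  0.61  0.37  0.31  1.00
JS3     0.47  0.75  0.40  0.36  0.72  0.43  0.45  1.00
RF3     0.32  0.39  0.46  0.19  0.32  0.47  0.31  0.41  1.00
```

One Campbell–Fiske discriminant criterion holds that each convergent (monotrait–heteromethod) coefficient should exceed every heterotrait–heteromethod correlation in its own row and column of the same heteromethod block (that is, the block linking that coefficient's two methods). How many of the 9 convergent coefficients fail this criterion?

Each convergent coefficient versus the relevant comparison correlations:
Lon (methods 1·2): 0.65 vs {0.46, 0.37, 0.29, 0.23} → pass.
Lon (methods 1·3): 0.89 vs {0.47, 0.40, 0.32, 0.26} → pass.
Lon (methods 2·3): 0.61 vs {0.36, 0.37, 0.19, 0.31} → pass.
JS (methods 1·2): 0.69 vs {0.37, 0.46, 0.43, 0.33} → pass.
JS (methods 1·3): 0.75 vs {0.40, 0.47, 0.39, 0.40} → pass.
JS (methods 2·3): 0.72 vs {0.37, 0.36, 0.32, 0.43} → pass.
RF (methods 1·2): 0.53 vs {0.23, 0.29, 0.33, 0.43} → pass.
RF (methods 1·3): 0.46 vs {0.26, 0.32, 0.40, 0.39} → pass.
RF (methods 2·3): 0.47 vs {0.31, 0.19, 0.43, 0.32} → pass.
0 of 9 fail.

0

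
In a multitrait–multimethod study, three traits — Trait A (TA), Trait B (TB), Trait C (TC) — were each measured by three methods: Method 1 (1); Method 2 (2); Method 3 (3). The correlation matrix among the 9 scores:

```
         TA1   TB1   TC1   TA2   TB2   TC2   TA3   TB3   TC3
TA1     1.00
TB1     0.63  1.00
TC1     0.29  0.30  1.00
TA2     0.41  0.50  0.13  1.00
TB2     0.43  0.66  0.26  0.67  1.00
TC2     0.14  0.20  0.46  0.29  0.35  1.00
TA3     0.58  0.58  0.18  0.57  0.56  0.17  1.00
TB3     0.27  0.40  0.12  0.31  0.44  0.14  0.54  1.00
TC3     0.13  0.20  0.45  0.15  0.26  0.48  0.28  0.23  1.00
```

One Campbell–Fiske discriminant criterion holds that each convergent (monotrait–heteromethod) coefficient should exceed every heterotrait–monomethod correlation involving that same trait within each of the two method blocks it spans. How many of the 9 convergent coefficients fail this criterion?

6

Checking each validity diagonal entry against its comparison values:
TA (methods 1·2): 0.41 vs {0.63, 0.67, 0.29, 0.29} → fail.
TA (methods 1·3): 0.58 vs {0.63, 0.54, 0.29, 0.28} → fail.
TA (methods 2·3): 0.57 vs {0.67, 0.54, 0.29, 0.28} → fail.
TB (methods 1·2): 0.66 vs {0.63, 0.67, 0.30, 0.35} → fail.
TB (methods 1·3): 0.40 vs {0.63, 0.54, 0.30, 0.23} → fail.
TB (methods 2·3): 0.44 vs {0.67, 0.54, 0.35, 0.23} → fail.
TC (methods 1·2): 0.46 vs {0.29, 0.29, 0.30, 0.35} → pass.
TC (methods 1·3): 0.45 vs {0.29, 0.28, 0.30, 0.23} → pass.
TC (methods 2·3): 0.48 vs {0.29, 0.28, 0.35, 0.23} → pass.
6 of 9 fail.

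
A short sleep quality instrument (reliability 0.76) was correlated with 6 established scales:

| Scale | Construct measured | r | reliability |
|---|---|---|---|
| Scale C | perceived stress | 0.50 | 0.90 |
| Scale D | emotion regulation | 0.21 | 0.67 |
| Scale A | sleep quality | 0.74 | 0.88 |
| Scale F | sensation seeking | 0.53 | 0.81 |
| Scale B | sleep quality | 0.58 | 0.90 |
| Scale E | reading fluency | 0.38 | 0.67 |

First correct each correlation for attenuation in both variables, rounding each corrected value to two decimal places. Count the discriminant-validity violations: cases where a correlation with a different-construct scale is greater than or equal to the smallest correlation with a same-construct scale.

Disattenuated r (r / √(r_scale · r_new)):
  Scale C (disc): 0.50 / √(0.90·0.76) = 0.60
  Scale D (disc): 0.21 / √(0.67·0.76) = 0.29
  Scale A (conv): 0.74 / √(0.88·0.76) = 0.90
  Scale F (disc): 0.53 / √(0.81·0.76) = 0.68
  Scale B (conv): 0.58 / √(0.90·0.76) = 0.70
  Scale E (disc): 0.38 / √(0.67·0.76) = 0.53
Smallest convergent = 0.70. Discriminant values: 0.60, 0.29, 0.68, 0.53; count ≥ 0.70 → 0.

0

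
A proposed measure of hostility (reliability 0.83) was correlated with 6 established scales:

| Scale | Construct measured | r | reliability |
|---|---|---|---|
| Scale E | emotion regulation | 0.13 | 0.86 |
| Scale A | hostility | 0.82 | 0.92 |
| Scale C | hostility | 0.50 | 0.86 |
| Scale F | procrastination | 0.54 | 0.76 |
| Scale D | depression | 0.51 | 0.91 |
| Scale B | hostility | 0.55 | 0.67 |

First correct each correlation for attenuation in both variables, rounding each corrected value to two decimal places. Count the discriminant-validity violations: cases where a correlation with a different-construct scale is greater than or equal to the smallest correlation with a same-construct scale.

Disattenuated r (r / √(r_scale · r_new)):
  Scale E (disc): 0.13 / √(0.86·0.83) = 0.15
  Scale A (conv): 0.82 / √(0.92·0.83) = 0.94
  Scale C (conv): 0.50 / √(0.86·0.83) = 0.59
  Scale F (disc): 0.54 / √(0.76·0.83) = 0.68
  Scale D (disc): 0.51 / √(0.91·0.83) = 0.59
  Scale B (conv): 0.55 / √(0.67·0.83) = 0.74
Smallest convergent = 0.59. Discriminant values: 0.15, 0.68, 0.59; count ≥ 0.59 → 2.

2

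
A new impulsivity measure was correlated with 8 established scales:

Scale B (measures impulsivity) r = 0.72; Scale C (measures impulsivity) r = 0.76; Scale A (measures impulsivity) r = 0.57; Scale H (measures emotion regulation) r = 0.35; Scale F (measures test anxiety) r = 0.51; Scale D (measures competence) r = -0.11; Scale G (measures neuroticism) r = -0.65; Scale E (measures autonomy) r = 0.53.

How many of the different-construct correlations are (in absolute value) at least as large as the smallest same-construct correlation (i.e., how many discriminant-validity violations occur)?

Convergent (same construct = impulsivity): Scale B, Scale C, Scale A.
Smallest convergent = 0.57. Discriminant |r|: 0.35, 0.51, 0.11, 0.65, 0.53; count ≥ 0.57 → 1.

1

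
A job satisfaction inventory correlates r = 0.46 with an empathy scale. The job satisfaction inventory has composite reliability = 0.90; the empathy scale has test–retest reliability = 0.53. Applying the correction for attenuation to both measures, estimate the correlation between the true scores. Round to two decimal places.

0.67

r_true = r_obs / √(r_xx · r_yy) = 0.46 / √(0.90 × 0.53) = 0.46 / √0.4770 = 0.46 / 0.6907 ≈ 0.67.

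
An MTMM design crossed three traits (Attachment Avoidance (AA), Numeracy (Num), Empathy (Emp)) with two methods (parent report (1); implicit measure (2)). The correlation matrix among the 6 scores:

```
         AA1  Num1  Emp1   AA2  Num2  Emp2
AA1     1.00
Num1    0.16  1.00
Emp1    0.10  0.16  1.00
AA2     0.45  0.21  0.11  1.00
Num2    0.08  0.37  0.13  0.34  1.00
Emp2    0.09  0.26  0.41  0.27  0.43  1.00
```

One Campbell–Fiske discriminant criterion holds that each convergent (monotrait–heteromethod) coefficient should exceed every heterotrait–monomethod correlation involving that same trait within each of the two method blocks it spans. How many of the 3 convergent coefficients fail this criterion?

Each convergent coefficient versus the relevant comparison correlations:
AA (methods 1·2): 0.45 vs {0.16, 0.34, 0.10, 0.27} → pass.
Num (methods 1·2): 0.37 vs {0.16, 0.34, 0.16, 0.43} → fail.
Emp (methods 1·2): 0.41 vs {0.10, 0.27, 0.16, 0.43} → fail.
2 of 3 fail.

2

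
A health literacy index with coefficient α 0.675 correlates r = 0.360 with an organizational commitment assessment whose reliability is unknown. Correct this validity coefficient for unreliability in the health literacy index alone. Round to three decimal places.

Single correction: r_c = r_obs / √r_xx = 0.360 / √0.675 = 0.360 / 0.8216 ≈ 0.438.

0.438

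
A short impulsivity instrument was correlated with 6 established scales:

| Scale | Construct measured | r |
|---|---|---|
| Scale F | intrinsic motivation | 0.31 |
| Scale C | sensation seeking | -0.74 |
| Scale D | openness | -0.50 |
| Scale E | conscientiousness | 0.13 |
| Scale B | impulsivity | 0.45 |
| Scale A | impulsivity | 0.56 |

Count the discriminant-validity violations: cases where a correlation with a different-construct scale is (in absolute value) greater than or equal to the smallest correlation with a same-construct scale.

Convergent (same construct = impulsivity): Scale B, Scale A.
Smallest convergent = 0.45. Discriminant |r|: 0.31, 0.74, 0.50, 0.13; count ≥ 0.45 → 2.

2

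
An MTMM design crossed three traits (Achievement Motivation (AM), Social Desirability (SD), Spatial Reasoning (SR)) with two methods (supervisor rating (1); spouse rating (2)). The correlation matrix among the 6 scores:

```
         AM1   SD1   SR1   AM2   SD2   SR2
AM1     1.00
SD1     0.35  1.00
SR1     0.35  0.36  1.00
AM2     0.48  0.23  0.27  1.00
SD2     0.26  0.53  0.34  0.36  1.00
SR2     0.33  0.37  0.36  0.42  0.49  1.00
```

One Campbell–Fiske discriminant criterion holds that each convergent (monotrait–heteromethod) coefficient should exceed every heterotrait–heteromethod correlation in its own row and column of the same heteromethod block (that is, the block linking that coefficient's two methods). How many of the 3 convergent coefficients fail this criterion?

Each convergent coefficient versus the relevant comparison correlations:
AM (methods 1·2): 0.48 vs {0.26, 0.23, 0.33, 0.27} → pass.
SD (methods 1·2): 0.53 vs {0.23, 0.26, 0.37, 0.34} → pass.
SR (methods 1·2): 0.36 vs {0.27, 0.33, 0.34, 0.37} → fail.
1 of 3 fail.

1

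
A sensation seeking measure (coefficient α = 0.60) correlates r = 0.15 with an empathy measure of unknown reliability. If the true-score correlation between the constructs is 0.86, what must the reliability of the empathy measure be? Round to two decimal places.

0.05

r_true = r_obs / √(r_xx · r_yy) ⇒ 0.86 = 0.15 / √(0.60 · r_yy).
√(0.60 · r_yy) = 0.15 / 0.86 = 0.1744; 0.60 · r_yy = 0.0304; r_yy = 0.0304 / 0.60 ≈ 0.05.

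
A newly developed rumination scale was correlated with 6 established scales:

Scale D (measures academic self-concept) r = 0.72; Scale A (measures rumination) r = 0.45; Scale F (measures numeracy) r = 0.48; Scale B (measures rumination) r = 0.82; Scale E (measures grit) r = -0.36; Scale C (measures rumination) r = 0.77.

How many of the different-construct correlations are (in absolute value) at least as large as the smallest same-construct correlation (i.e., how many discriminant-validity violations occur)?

2

Convergent (same construct = rumination): Scale A, Scale B, Scale C.
Smallest convergent = 0.45. Discriminant |r|: 0.72, 0.48, 0.36; count ≥ 0.45 → 2.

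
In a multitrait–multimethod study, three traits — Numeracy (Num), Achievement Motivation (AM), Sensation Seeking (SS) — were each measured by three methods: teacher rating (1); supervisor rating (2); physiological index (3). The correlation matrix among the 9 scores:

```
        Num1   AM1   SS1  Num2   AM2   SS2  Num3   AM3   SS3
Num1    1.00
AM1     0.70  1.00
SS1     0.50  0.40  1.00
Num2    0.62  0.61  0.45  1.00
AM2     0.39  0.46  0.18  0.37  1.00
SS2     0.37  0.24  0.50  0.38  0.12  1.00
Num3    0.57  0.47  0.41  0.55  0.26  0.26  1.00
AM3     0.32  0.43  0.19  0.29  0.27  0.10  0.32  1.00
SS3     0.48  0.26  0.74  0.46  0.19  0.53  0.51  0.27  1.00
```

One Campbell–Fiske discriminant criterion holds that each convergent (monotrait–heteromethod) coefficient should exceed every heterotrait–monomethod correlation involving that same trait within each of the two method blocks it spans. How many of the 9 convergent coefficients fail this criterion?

Convergent coefficients and their comparison sets:
Num (methods 1·2): 0.62 vs {0.70, 0.37, 0.50, 0.38} → fail.
Num (methods 1·3): 0.57 vs {0.70, 0.32, 0.50, 0.51} → fail.
Num (methods 2·3): 0.55 vs {0.37, 0.32, 0.38, 0.51} → pass.
AM (methods 1·2): 0.46 vs {0.70, 0.37, 0.40, 0.12} → fail.
AM (methods 1·3): 0.43 vs {0.70, 0.32, 0.40, 0.27} → fail.
AM (methods 2·3): 0.27 vs {0.37, 0.32, 0.12, 0.27} → fail.
SS (methods 1·2): 0.50 vs {0.50, 0.38, 0.40, 0.12} → fail.
SS (methods 1·3): 0.74 vs {0.50, 0.51, 0.40, 0.27} → pass.
SS (methods 2·3): 0.53 vs {0.38, 0.51, 0.12, 0.27} → pass.
6 of 9 fail.

6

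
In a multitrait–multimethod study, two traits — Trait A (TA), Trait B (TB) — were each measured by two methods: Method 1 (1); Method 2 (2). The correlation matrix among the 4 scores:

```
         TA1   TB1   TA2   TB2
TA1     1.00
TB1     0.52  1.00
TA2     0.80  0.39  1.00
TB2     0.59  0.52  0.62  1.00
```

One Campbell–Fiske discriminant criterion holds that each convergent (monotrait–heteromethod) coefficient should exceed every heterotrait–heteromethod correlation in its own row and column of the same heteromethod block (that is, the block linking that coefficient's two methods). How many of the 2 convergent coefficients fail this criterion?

Checking each validity diagonal entry against its comparison values:
TA (methods 1·2): 0.80 vs {0.59, 0.39} → pass.
TB (methods 1·2): 0.52 vs {0.39, 0.59} → fail.
1 of 2 fail.

1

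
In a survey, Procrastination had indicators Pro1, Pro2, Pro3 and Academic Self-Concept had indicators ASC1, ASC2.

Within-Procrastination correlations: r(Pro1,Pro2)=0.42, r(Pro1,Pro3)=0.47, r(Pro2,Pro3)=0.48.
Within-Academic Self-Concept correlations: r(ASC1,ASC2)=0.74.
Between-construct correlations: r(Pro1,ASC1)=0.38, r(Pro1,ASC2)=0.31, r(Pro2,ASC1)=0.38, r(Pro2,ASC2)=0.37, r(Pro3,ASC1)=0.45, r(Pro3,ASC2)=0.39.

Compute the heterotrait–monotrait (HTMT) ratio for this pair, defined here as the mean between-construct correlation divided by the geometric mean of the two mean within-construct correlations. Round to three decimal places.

0.654

Between-construct mean = 2.28/6 = 0.3800.
Mean within-Pro = 1.37/3 = 0.4567; mean within-ASC = 0.74/1 = 0.7400.
Geometric mean = √(0.4567 × 0.7400) = 0.5813.
HTMT = 0.3800 / 0.5813 = 0.654.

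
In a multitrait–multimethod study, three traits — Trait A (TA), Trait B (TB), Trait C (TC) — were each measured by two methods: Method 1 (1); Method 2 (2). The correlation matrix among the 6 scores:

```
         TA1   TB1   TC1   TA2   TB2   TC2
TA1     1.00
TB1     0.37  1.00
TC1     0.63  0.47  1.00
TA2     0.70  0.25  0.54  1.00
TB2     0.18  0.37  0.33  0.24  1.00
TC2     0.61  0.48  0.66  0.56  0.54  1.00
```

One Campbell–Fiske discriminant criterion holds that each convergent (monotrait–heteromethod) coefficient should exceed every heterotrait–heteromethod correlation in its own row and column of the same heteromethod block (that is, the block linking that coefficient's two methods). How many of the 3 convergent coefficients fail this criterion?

Checking each validity diagonal entry against its comparison values:
TA (methods 1·2): 0.70 vs {0.18, 0.25, 0.61, 0.54} → pass.
TB (methods 1·2): 0.37 vs {0.25, 0.18, 0.48, 0.33} → fail.
TC (methods 1·2): 0.66 vs {0.54, 0.61, 0.33, 0.48} → pass.
1 of 3 fail.

1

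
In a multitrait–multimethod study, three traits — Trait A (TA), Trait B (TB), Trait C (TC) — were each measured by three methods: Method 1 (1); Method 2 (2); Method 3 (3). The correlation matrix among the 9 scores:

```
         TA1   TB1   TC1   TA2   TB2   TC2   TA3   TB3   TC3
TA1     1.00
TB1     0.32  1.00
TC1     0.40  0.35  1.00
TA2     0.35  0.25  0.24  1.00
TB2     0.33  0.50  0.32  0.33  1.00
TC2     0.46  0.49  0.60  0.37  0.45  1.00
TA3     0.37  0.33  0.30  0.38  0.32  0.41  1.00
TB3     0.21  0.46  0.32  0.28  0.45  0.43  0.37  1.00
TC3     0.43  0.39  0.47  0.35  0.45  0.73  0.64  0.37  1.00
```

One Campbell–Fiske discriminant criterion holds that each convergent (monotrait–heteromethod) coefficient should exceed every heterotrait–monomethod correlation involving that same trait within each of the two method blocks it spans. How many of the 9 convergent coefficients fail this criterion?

5

Each convergent coefficient versus the relevant comparison correlations:
TA (methods 1·2): 0.35 vs {0.32, 0.33, 0.40, 0.37} → fail.
TA (methods 1·3): 0.37 vs {0.32, 0.37, 0.40, 0.64} → fail.
TA (methods 2·3): 0.38 vs {0.33, 0.37, 0.37, 0.64} → fail.
TB (methods 1·2): 0.50 vs {0.32, 0.33, 0.35, 0.45} → pass.
TB (methods 1·3): 0.46 vs {0.32, 0.37, 0.35, 0.37} → pass.
TB (methods 2·3): 0.45 vs {0.33, 0.37, 0.45, 0.37} → fail.
TC (methods 1·2): 0.60 vs {0.40, 0.37, 0.35, 0.45} → pass.
TC (methods 1·3): 0.47 vs {0.40, 0.64, 0.35, 0.37} → fail.
TC (methods 2·3): 0.73 vs {0.37, 0.64, 0.45, 0.37} → pass.
5 of 9 fail.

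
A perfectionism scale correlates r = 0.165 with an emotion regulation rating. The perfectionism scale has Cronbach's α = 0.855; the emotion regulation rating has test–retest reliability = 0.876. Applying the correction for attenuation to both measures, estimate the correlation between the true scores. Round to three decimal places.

0.191

r_true = r_obs / √(r_xx · r_yy) = 0.165 / √(0.855 × 0.876) = 0.165 / √0.748980 = 0.165 / 0.8654 ≈ 0.191.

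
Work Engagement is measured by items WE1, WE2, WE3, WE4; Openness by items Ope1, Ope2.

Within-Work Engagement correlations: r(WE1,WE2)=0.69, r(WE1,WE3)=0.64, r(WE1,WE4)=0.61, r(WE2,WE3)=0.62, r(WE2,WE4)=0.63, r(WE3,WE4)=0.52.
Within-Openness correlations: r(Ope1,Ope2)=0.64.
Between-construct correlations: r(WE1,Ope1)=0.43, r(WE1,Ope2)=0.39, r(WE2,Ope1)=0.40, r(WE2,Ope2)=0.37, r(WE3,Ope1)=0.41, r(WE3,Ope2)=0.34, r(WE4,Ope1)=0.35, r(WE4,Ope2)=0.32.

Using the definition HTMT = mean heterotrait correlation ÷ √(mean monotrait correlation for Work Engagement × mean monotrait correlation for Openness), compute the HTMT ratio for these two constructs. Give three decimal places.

Mean between = 3.01/8 = 0.3763.
Mean within-WE = 3.71/6 = 0.6183; mean within-Ope = 0.64/1 = 0.6400.
Geometric mean = √(0.6183 × 0.6400) = 0.6291.
HTMT = 0.3763 / 0.6291 = 0.598.

0.598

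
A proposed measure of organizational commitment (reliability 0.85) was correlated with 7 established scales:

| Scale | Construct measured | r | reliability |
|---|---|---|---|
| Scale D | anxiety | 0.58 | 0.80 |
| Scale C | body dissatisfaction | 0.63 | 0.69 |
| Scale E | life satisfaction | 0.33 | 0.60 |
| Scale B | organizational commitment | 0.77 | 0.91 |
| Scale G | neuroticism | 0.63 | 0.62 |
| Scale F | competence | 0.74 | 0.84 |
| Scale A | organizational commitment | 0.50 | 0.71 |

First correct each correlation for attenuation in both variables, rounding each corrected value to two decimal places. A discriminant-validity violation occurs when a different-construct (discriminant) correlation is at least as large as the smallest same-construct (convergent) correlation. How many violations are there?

4

Disattenuated r (r / √(r_scale · r_new)):
  Scale D (disc): 0.58 / √(0.80·0.85) = 0.70
  Scale C (disc): 0.63 / √(0.69·0.85) = 0.82
  Scale E (disc): 0.33 / √(0.60·0.85) = 0.46
  Scale B (conv): 0.77 / √(0.91·0.85) = 0.88
  Scale G (disc): 0.63 / √(0.62·0.85) = 0.87
  Scale F (disc): 0.74 / √(0.84·0.85) = 0.88
  Scale A (conv): 0.50 / √(0.71·0.85) = 0.64
Smallest convergent = 0.64. Discriminant values: 0.70, 0.82, 0.46, 0.87, 0.88; count ≥ 0.64 → 4.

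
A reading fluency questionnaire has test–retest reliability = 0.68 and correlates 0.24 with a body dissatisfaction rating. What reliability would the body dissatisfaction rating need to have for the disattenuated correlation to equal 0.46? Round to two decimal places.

0.40

r_true = r_obs / √(r_xx · r_yy) ⇒ 0.46 = 0.24 / √(0.68 · r_yy).
√(0.68 · r_yy) = 0.24 / 0.46 = 0.5217; 0.68 · r_yy = 0.2722; r_yy = 0.2722 / 0.68 ≈ 0.40.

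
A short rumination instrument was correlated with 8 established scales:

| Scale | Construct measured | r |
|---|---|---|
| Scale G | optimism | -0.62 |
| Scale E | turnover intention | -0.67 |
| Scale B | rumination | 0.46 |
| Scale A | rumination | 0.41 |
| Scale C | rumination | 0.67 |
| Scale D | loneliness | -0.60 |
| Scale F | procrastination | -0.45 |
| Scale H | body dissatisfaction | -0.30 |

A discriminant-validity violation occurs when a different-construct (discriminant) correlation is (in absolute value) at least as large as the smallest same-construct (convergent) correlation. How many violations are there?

4

Convergent (same construct = rumination): Scale B, Scale A, Scale C.
Smallest convergent = 0.41. Discriminant |r|: 0.62, 0.67, 0.60, 0.45, 0.30; count ≥ 0.41 → 4.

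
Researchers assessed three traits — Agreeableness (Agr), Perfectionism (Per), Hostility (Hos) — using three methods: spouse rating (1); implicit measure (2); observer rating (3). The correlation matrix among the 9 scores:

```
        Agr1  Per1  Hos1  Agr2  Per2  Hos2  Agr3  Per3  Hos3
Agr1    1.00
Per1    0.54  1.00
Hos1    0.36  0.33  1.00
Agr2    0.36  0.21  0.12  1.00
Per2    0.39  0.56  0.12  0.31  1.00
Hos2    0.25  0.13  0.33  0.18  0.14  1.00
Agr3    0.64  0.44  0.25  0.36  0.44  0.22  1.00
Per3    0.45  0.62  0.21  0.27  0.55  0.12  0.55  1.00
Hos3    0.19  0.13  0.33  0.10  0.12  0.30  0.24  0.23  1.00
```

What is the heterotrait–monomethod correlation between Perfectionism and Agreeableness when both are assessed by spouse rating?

Different traits, same method: r(Per1, Agr1) = 0.54.

0.54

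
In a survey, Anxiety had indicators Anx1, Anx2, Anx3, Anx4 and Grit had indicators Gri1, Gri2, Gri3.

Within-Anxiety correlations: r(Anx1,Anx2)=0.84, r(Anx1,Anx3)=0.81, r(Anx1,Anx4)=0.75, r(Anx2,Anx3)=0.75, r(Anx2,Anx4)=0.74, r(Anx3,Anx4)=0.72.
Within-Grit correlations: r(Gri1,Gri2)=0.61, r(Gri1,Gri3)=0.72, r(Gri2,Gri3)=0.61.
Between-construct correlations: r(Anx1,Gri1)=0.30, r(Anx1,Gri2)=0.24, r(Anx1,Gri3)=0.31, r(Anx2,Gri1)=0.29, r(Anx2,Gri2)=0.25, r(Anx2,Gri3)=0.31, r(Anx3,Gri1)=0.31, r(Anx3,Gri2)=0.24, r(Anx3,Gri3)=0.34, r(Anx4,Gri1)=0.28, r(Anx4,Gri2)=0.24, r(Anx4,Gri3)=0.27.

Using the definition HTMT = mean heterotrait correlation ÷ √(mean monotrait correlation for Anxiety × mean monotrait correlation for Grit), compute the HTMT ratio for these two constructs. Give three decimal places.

0.400

Mean between = 3.38/12 = 0.2817.
Mean within-Anx = 4.61/6 = 0.7683; mean within-Gri = 1.94/3 = 0.6467.
Geometric mean = √(0.7683 × 0.6467) = 0.7049.
HTMT = 0.2817 / 0.7049 = 0.400.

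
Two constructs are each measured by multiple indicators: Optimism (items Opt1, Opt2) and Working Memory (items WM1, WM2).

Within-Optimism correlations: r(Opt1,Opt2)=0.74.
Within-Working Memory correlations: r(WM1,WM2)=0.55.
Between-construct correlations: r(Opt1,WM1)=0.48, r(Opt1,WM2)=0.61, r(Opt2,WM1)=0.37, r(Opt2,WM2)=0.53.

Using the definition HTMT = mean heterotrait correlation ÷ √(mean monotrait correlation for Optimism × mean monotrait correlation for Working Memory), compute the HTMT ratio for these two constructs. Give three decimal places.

Between-construct mean = 1.99/4 = 0.4975.
Mean within-Opt = 0.74/1 = 0.7400; mean within-WM = 0.55/1 = 0.5500.
Geometric mean = √(0.7400 × 0.5500) = 0.6380.
HTMT = 0.4975 / 0.6380 = 0.780.

0.780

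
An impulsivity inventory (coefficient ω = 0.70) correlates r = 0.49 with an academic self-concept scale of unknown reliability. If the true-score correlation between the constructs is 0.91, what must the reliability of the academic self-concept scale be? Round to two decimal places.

r_true = r_obs / √(r_xx · r_yy) ⇒ 0.91 = 0.49 / √(0.70 · r_yy).
√(0.70 · r_yy) = 0.49 / 0.91 = 0.5385; 0.70 · r_yy = 0.2900; r_yy = 0.2900 / 0.70 ≈ 0.41.

0.41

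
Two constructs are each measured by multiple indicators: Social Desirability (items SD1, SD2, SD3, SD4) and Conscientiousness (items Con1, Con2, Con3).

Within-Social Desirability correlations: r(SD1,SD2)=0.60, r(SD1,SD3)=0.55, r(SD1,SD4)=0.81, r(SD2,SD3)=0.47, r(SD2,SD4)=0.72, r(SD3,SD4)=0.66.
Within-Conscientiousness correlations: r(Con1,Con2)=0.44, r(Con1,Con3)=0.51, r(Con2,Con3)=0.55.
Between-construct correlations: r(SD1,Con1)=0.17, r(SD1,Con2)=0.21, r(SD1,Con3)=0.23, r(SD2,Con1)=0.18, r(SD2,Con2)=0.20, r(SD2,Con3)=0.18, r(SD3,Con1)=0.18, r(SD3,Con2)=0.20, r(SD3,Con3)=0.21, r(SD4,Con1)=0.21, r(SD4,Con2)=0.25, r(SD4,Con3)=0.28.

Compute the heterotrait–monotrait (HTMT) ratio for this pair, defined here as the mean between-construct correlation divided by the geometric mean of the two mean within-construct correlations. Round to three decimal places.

0.370

Between-construct mean = 2.50/12 = 0.2083.
Mean within-SD = 3.81/6 = 0.6350; mean within-Con = 1.50/3 = 0.5000.
Geometric mean = √(0.6350 × 0.5000) = 0.5635.
HTMT = 0.2083 / 0.5635 = 0.370.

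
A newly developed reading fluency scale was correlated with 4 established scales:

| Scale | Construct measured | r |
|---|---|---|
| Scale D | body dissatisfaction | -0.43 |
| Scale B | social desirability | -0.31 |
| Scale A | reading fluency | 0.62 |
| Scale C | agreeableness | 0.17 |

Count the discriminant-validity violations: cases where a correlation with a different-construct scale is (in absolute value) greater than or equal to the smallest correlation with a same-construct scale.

Convergent (same construct = reading fluency): Scale A.
Smallest convergent = 0.62. Discriminant |r|: 0.43, 0.31, 0.17; count ≥ 0.62 → 0.

0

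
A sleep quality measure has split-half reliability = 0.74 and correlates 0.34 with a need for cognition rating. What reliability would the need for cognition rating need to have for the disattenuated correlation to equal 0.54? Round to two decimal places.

r_true = r_obs / √(r_xx · r_yy) ⇒ 0.54 = 0.34 / √(0.74 · r_yy).
√(0.74 · r_yy) = 0.34 / 0.54 = 0.6296; 0.74 · r_yy = 0.3964; r_yy = 0.3964 / 0.74 ≈ 0.54.

0.54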